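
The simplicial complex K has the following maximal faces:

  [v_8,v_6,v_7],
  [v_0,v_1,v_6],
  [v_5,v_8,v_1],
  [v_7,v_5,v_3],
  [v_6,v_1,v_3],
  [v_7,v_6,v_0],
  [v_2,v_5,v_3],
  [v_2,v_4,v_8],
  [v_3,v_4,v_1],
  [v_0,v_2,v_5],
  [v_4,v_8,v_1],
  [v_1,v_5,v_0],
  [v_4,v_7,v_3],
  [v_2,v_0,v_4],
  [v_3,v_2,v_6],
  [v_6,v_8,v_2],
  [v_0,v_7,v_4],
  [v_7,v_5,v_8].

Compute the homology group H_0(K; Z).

Take the total order v_0 < v_1 < v_2 < v_3 < v_4 < v_5 < v_6 < v_7 < v_8 on the vertex set. Then K (dimension 2) consists of the simplices:

  0-simplices (9): [v_0], [v_1], [v_2], [v_3], [v_4], [v_5], [v_6], [v_7], [v_8]
  1-simplices (27): (27 of them)
  2-simplices (18): (18 of them)

Hence C_0 ≅ Z^9, C_1 ≅ Z^27, C_2 ≅ Z^18.

The boundary map ∂_1: C_1 → C_0 sends each edge [p,q] (with p < q) to q − p.
As a 9×27 matrix over Z this has rank 8, with invariant factors (1,1,1,1,1,1,1,1).

∂_2: C_2 → C_1 sends each 2-simplex [p,q,r] to [q,r] − [p,r] + [p,q]. For instance
  ∂[v_0,v_2,v_5] = [v_2,v_5] − [v_0,v_5] + [v_0,v_2],
  ∂[v_6,v_7,v_8] = [v_7,v_8] − [v_6,v_8] + [v_6,v_7].
As a 27×18 matrix over Z this has rank 17, with invariant factors (1,1,1,1,1,1,1,1,1,1,1,1,1,1,1,1,1).

Computing H_k = (kernel of ∂_k) / (image of ∂_{k+1}):

  H_0: rank C_0 − rank ∂_1 = 9 − 8 = 1, and the invariant factors of ∂_1 are all 1, so H_0 = Z.

(K is a triangulation of the torus T^2.)

H_0 ≅ Z.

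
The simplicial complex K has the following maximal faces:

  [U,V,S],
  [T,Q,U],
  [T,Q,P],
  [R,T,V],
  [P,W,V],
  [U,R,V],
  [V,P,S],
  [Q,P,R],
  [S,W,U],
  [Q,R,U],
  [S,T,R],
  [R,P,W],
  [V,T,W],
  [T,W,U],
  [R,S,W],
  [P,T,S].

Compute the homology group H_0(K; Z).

K has 8 vertices, 24 edges, 16 triangles.
rank ∂_0 = 0, rank ∂_1 = 7 ⇒ b_0 = 8 − 0 − 7 = 1; all invariant factors of ∂_1 are 1 so no torsion. So H_0 = Z.

H_0 = Z.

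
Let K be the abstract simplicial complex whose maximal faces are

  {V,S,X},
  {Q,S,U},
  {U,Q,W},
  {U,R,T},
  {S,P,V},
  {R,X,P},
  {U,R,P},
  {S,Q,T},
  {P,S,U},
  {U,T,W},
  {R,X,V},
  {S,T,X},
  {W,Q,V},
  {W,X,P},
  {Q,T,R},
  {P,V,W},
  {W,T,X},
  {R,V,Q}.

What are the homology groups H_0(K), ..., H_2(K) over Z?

H_0 = Z,  H_1 = Z ⊕ Z/2Z,  H_2 = 0.

K has 9 vertices, 27 edges, 18 triangles.
rank ∂_0 = 0, rank ∂_1 = 8 ⇒ b_0 = 9 − 0 − 8 = 1; all invariant factors of ∂_1 are 1 so no torsion. So H_0 ≅ Z.
rank ∂_1 = 8, rank ∂_2 = 18 ⇒ b_1 = 27 − 8 − 18 = 1; ∂_2 has invariant factor(s) [2] giving torsion. So H_1 ≅ Z ⊕ Z/2Z.
rank ∂_2 = 18, rank ∂_3 = 0 ⇒ b_2 = 18 − 18 − 0 = 0. So H_2 ≅ 0.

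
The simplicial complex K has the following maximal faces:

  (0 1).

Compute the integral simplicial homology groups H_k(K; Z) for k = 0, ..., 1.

We work with the vertex ordering 0 < 1. The simplices of K, each written with vertices in increasing order, are:

  0-simplices (2): [0], [1]
  1-simplices (1): [0,1]

giving chain groups C_0 ≅ Z^2, C_1 ≅ Z^1.

∂_1: C_1 → C_0 is given by ∂[p,q] = [q] − [p].
The resulting 2×1 matrix has rank 1, and its Smith normal form has invariant factors (1).

Reading off H_k = ker ∂_k / im ∂_{k+1}:

  H_0: rank C_0 − rank ∂_1 = 2 − 1 = 1, and the invariant factors of ∂_1 are all 1, so H_0 ≅ Z.
  H_1: rank ker ∂_1 − rank ∂_2 = (1 − 1) − 0 = 0, and there is no ∂_2, so H_1 ≅ 0.

As a check, the Euler characteristic is 2 − 1 = 1, which agrees with 1 − 0 = 1.
(K is a triangulation of the 1-simplex.)

H_0 = Z,  H_1 = 0.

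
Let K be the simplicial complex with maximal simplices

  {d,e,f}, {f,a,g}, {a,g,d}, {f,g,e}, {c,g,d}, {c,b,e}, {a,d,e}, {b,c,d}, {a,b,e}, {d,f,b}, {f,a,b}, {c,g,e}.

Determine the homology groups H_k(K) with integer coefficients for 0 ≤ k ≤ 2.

Take the total order a < b < c < d < e < f < g on the vertex set. Then K (dimension 2) consists of the simplices:

  0-simplices (7): a, b, c, d, e, f, g
  1-simplices (18): ab, ad, ae, af, ag, bc, bd, be, bf, cd, ce, cg, de, df, dg, ef, eg, fg
  2-simplices (12): abe, abf, ade, adg, afg, bcd, bce, bdf, cdg, ceg, def, efg

Hence C_0 ≅ Z^7, C_1 ≅ Z^18, C_2 ≅ Z^12.

∂_1: C_1 → C_0 is given by ∂[p,q] = [q] − [p].
This gives a 7×18 integer matrix of rank 6; reducing to Smith normal form yields diagonal entries (1,1,1,1,1,1).

The boundary map ∂_2: C_2 → C_1 maps a triangle to the signed sum of its edges. For instance
  ∂abe = be − ae + ab,
  ∂afg = fg − ag + af.
The resulting 18×12 matrix has rank 12, and its Smith normal form has invariant factors (1,1,1,1,1,1,1,1,1,1,1,2).

Reading off H_k = ker ∂_k / im ∂_{k+1}:

  H_0: rank C_0 − rank ∂_1 = 7 − 6 = 1, and the invariant factors of ∂_1 are all 1, so H_0 = Z.
  H_1: rank ker ∂_1 − rank ∂_2 = (18 − 6) − 12 = 0, and ∂_2 has invariant factor 2 > 1, so H_1 = Z/2.
  H_2: rank ker ∂_2 − rank ∂_3 = (12 − 12) − 0 = 0, and there is no ∂_3, so H_2 = 0.

As a check, the Euler characteristic is 7 − 18 + 12 = 1, which agrees with 1 − 0 + 0 = 1.

H_0 = Z,  H_1 = Z/2,  H_2 = 0.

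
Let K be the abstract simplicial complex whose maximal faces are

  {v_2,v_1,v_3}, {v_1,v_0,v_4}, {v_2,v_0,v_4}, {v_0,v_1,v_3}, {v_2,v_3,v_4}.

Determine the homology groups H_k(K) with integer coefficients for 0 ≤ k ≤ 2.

H_0 = Z,  H_1 = Z,  H_2 = 0.

Take the total order v_0 < v_1 < v_2 < v_3 < v_4 on the vertex set. Then K (dimension 2) consists of the simplices:

  0-simplices (5): [v_0], [v_1], [v_2], [v_3], [v_4]
  1-simplices (10): [v_0,v_1], [v_0,v_2], [v_0,v_3], [v_0,v_4], [v_1,v_2], [v_1,v_3], [v_1,v_4], [v_2,v_3], [v_2,v_4], [v_3,v_4]
  2-simplices (5): [v_0,v_1,v_3], [v_0,v_1,v_4], [v_0,v_2,v_4], [v_1,v_2,v_3], [v_2,v_3,v_4]

so the chain groups are C_0 ≅ Z^5, C_1 ≅ Z^10, C_2 ≅ Z^5.

Boundary ∂_1: C_1 → C_0 maps an edge to its endpoints' difference, ∂[p,q] = q − p. For instance
  ∂[v_1,v_2] = [v_2] − [v_1].
As a 5×10 matrix over Z this has rank 4, with invariant factors (1,1,1,1).

The boundary map ∂_2: C_2 → C_1 maps a triangle to the signed sum of its edges. For instance
  ∂[v_0,v_2,v_4] = [v_2,v_4] − [v_0,v_4] + [v_0,v_2],
  ∂[v_0,v_1,v_4] = [v_1,v_4] − [v_0,v_4] + [v_0,v_1].
This gives a 10×5 integer matrix of rank 5; reducing to Smith normal form yields diagonal entries (1,1,1,1,1).

Now H_k = ker ∂_k / im ∂_{k+1}, so:

  H_0: rank C_0 − rank ∂_1 = 5 − 4 = 1, and the invariant factors of ∂_1 are all 1, so H_0 ≅ Z.
  H_1: rank ker ∂_1 − rank ∂_2 = (10 − 4) − 5 = 1, and the invariant factors of ∂_2 are all 1, so H_1 ≅ Z.
  H_2: rank ker ∂_2 − rank ∂_3 = (5 − 5) − 0 = 0, and there is no ∂_3, so H_2 ≅ 0.

As a check, the Euler characteristic is 5 − 10 + 5 = 0, which agrees with 1 − 1 + 0 = 0.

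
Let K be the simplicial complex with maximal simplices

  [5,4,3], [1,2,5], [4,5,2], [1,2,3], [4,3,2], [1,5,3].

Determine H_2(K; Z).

Take the total order 1 < 2 < 3 < 4 < 5 on the vertex set. Then K (dimension 2) consists of the simplices:

  0-simplices (5): [1], [2], [3], [4], [5]
  1-simplices (9): [1,2], [1,3], [1,5], [2,3], [2,4], [2,5], [3,4], [3,5], [4,5]
  2-simplices (6): [1,2,3], [1,2,5], [1,3,5], [2,3,4], [2,4,5], [3,4,5]

so the chain groups are C_0 ≅ Z^5, C_1 ≅ Z^9, C_2 ≅ Z^6.

∂_1: C_1 → C_0 maps an edge to its endpoints' difference, ∂[p,q] = q − p.
As a 5×9 matrix over Z this has rank 4, with invariant factors (1,1,1,1).

∂_2: C_2 → C_1 acts by ∂[p,q,r] = [q,r] − [p,r] + [p,q]. For instance
  ∂[1,3,5] = [3,5] − [1,5] + [1,3],
  ∂[3,4,5] = [4,5] − [3,5] + [3,4].
The resulting 9×6 matrix has rank 5, and its Smith normal form has invariant factors (1,1,1,1,1).

Computing H_k = (kernel of ∂_k) / (image of ∂_{k+1}):

  H_2: rank ker ∂_2 − rank ∂_3 = (6 − 5) − 0 = 1, and there is no ∂_3, so H_2 = Z.

H_2 ≅ Z.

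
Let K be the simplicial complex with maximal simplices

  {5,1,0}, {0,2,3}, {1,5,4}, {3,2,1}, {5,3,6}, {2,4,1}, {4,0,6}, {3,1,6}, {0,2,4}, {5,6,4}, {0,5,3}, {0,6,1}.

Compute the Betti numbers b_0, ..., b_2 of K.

b_0 = 1, b_1 = 0, b_2 = 0.

K has 7 vertices, 18 edges, 12 triangles.
rank ∂_0 = 0, rank ∂_1 = 6 ⇒ b_0 = 7 − 0 − 6 = 1; all invariant factors of ∂_1 are 1 so no torsion. So H_0 ≅ Z.
rank ∂_1 = 6, rank ∂_2 = 12 ⇒ b_1 = 18 − 6 − 12 = 0; ∂_2 has invariant factor(s) [2] giving torsion. So H_1 ≅ Z/2Z.
rank ∂_2 = 12, rank ∂_3 = 0 ⇒ b_2 = 12 − 12 − 0 = 0. So H_2 ≅ 0.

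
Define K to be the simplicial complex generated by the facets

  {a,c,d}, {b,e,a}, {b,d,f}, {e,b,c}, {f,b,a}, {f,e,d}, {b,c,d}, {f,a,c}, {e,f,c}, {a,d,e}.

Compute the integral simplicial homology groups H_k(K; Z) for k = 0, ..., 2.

H_0 = Z,  H_1 = Z/2Z,  H_2 = 0.

K has 6 vertices, 15 edges, 10 triangles.
rank ∂_0 = 0, rank ∂_1 = 5 ⇒ b_0 = 6 − 0 − 5 = 1; all invariant factors of ∂_1 are 1 so no torsion. So H_0 ≅ Z.
rank ∂_1 = 5, rank ∂_2 = 10 ⇒ b_1 = 15 − 5 − 10 = 0; ∂_2 has invariant factor(s) [2] giving torsion. So H_1 ≅ Z/2Z.
rank ∂_2 = 10, rank ∂_3 = 0 ⇒ b_2 = 10 − 10 − 0 = 0. So H_2 ≅ 0.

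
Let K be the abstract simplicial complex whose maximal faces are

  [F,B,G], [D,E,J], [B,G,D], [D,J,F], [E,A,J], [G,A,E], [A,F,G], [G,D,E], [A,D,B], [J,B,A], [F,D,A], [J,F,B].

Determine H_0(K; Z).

H_0 = Z.

Take the total order A < B < D < E < F < G < J on the vertex set. Then K (dimension 2) consists of the simplices:

  0-simplices (7): A, B, D, E, F, G, J
  1-simplices (18): AB, AD, AE, AF, AG, AJ, BD, BF, BG, BJ, DE, DF, DG, DJ, EG, EJ, FG, FJ
  2-simplices (12): ABD, ABJ, ADF, AEG, AEJ, AFG, BDG, BFG, BFJ, DEG, DEJ, DFJ

so the chain groups are C_0 ≅ Z^7, C_1 ≅ Z^18, C_2 ≅ Z^12.

The boundary map ∂_1: C_1 → C_0 sends each edge [p,q] (with p < q) to q − p. For instance
  ∂EJ = J − E.
The resulting 7×18 matrix has rank 6, and its Smith normal form has invariant factors (1,1,1,1,1,1).

The boundary map ∂_2: C_2 → C_1 acts by ∂[p,q,r] = [q,r] − [p,r] + [p,q]. For instance
  ∂DEG = EG − DG + DE,
  ∂AEG = EG − AG + AE.
As a 18×12 matrix over Z this has rank 12, with invariant factors (1,1,1,1,1,1,1,1,1,1,1,2).

From H_k ≅ ker(∂_k) / im(∂_{k+1}) we obtain:

  H_0: rank C_0 − rank ∂_1 = 7 − 6 = 1, and the invariant factors of ∂_1 are all 1, so H_0 = Z.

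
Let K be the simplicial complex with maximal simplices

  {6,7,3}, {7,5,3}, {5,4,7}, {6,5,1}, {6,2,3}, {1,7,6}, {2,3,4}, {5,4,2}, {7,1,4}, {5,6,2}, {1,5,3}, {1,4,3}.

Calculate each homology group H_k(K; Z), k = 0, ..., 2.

H_0 = Z,  H_1 = Z/2,  H_2 = 0.

Order the vertices as 1 < 2 < 3 < 4 < 5 < 6 < 7. Listing each simplex with vertices in this order, K has dimension 2 with simplices:

  0-simplices (7): [1], [2], [3], [4], [5], [6], [7]
  1-simplices (18): [1,3], [1,4], [1,5], [1,6], [1,7], [2,3], [2,4], [2,5], [2,6], [3,4], [3,5], [3,6], [3,7], [4,5], [4,7], [5,6], [5,7], [6,7]
  2-simplices (12): [1,3,4], [1,3,5], [1,4,7], [1,5,6], [1,6,7], [2,3,4], [2,3,6], [2,4,5], [2,5,6], [3,5,7], [3,6,7], [4,5,7]

Hence C_0 ≅ Z^7, C_1 ≅ Z^18, C_2 ≅ Z^12.

∂_1: C_1 → C_0 is given by ∂[p,q] = [q] − [p].
The 7×18 boundary matrix has rank 6 and Smith normal form diag(1,1,1,1,1,1).

Boundary ∂_2: C_2 → C_1 maps a triangle to the signed sum of its edges. For instance
  ∂[2,3,4] = [3,4] − [2,4] + [2,3],
  ∂[1,5,6] = [5,6] − [1,6] + [1,5].
The resulting 18×12 matrix has rank 12, and its Smith normal form has invariant factors (1,1,1,1,1,1,1,1,1,1,1,2).

Reading off H_k = ker ∂_k / im ∂_{k+1}:

  H_0: rank C_0 − rank ∂_1 = 7 − 6 = 1, and the invariant factors of ∂_1 are all 1, so H_0 = Z.
  H_1: rank ker ∂_1 − rank ∂_2 = (18 − 6) − 12 = 0, and ∂_2 has invariant factor 2 > 1, so H_1 = Z/2.
  H_2: rank ker ∂_2 − rank ∂_3 = (12 − 12) − 0 = 0, and there is no ∂_3, so H_2 = 0.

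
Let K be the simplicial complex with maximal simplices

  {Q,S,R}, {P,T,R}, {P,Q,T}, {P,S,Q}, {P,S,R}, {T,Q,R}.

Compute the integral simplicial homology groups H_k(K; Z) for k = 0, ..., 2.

H_0 ≅ Z,  H_1 = 0,  H_2 ≅ Z.

We work with the vertex ordering P < Q < R < S < T. The simplices of K, each written with vertices in increasing order, are:

  0-simplices (5): P, Q, R, S, T
  1-simplices (9): PQ, PR, PS, PT, QR, QS, QT, RS, RT
  2-simplices (6): PQS, PQT, PRS, PRT, QRS, QRT

Hence C_0 ≅ Z^5, C_1 ≅ Z^9, C_2 ≅ Z^6.

The boundary map ∂_1: C_1 → C_0 is given by ∂[p,q] = [q] − [p]. For instance
  ∂QT = T − Q.
This gives a 5×9 integer matrix of rank 4; reducing to Smith normal form yields diagonal entries (1,1,1,1).

The boundary map ∂_2: C_2 → C_1 maps a triangle to the signed sum of its edges. For instance
  ∂QRS = RS − QS + QR,
  ∂PRS = RS − PS + PR.
This gives a 9×6 integer matrix of rank 5; reducing to Smith normal form yields diagonal entries (1,1,1,1,1).

Computing H_k = (kernel of ∂_k) / (image of ∂_{k+1}):

  H_0: rank C_0 − rank ∂_1 = 5 − 4 = 1, and the invariant factors of ∂_1 are all 1, so H_0 = Z.
  H_1: rank ker ∂_1 − rank ∂_2 = (9 − 4) − 5 = 0, and the invariant factors of ∂_2 are all 1, so H_1 = 0.
  H_2: rank ker ∂_2 − rank ∂_3 = (6 − 5) − 0 = 1, and there is no ∂_3, so H_2 = Z.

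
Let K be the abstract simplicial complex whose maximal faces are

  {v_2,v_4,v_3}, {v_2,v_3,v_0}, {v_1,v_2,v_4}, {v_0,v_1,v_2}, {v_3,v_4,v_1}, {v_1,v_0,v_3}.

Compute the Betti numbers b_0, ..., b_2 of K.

b_0 = 1, b_1 = 0, b_2 = 1.

Take the total order v_0 < v_1 < v_2 < v_3 < v_4 on the vertex set. Then K (dimension 2) consists of the simplices:

  0-simplices (5): [v_0], [v_1], [v_2], [v_3], [v_4]
  1-simplices (9): [v_0,v_1], [v_0,v_2], [v_0,v_3], [v_1,v_2], [v_1,v_3], [v_1,v_4], [v_2,v_3], [v_2,v_4], [v_3,v_4]
  2-simplices (6): [v_0,v_1,v_2], [v_0,v_1,v_3], [v_0,v_2,v_3], [v_1,v_2,v_4], [v_1,v_3,v_4], [v_2,v_3,v_4]

so the chain groups are C_0 ≅ Z^5, C_1 ≅ Z^9, C_2 ≅ Z^6.

∂_1: C_1 → C_0 sends each edge [p,q] (with p < q) to q − p.
This gives a 5×9 integer matrix of rank 4; reducing to Smith normal form yields diagonal entries (1,1,1,1).

The boundary map ∂_2: C_2 → C_1 sends each 2-simplex [p,q,r] to [q,r] − [p,r] + [p,q]. For instance
  ∂[v_1,v_2,v_4] = [v_2,v_4] − [v_1,v_4] + [v_1,v_2],
  ∂[v_0,v_1,v_3] = [v_1,v_3] − [v_0,v_3] + [v_0,v_1].
As a 9×6 matrix over Z this has rank 5, with invariant factors (1,1,1,1,1).

Now H_k = ker ∂_k / im ∂_{k+1}, so:

  H_0: rank C_0 − rank ∂_1 = 5 − 4 = 1, and the invariant factors of ∂_1 are all 1, so H_0 = Z.
  H_1: rank ker ∂_1 − rank ∂_2 = (9 − 4) − 5 = 0, and the invariant factors of ∂_2 are all 1, so H_1 = 0.
  H_2: rank ker ∂_2 − rank ∂_3 = (6 − 5) − 0 = 1, and there is no ∂_3, so H_2 = Z.

Hence the Betti numbers are b_0 = 1, b_1 = 0, b_2 = 1.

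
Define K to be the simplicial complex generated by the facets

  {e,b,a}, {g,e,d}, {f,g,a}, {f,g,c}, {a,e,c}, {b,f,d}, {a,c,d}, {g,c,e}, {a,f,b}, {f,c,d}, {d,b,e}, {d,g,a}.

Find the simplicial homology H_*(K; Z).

Order the vertices as a < b < c < d < e < f < g. Listing each simplex with vertices in this order, K has dimension 2 with simplices:

  0-simplices (7): a, b, c, d, e, f, g
  1-simplices (18): ab, ac, ad, ae, af, ag, bd, be, bf, cd, ce, cf, cg, de, df, dg, eg, fg
  2-simplices (12): abe, abf, acd, ace, adg, afg, bde, bdf, cdf, ceg, cfg, deg

giving chain groups C_0 ≅ Z^7, C_1 ≅ Z^18, C_2 ≅ Z^12.

∂_1: C_1 → C_0 sends each edge [p,q] (with p < q) to q − p. For instance
  ∂af = f − a.
As a 7×18 matrix over Z this has rank 6, with invariant factors (1,1,1,1,1,1).

The boundary map ∂_2: C_2 → C_1 sends each 2-simplex [p,q,r] to [q,r] − [p,r] + [p,q]. For instance
  ∂ace = ce − ae + ac,
  ∂abe = be − ae + ab.
The resulting 18×12 matrix has rank 12, and its Smith normal form has invariant factors (1,1,1,1,1,1,1,1,1,1,1,2).

From H_k ≅ ker(∂_k) / im(∂_{k+1}) we obtain:

  H_0: rank C_0 − rank ∂_1 = 7 − 6 = 1, and the invariant factors of ∂_1 are all 1, so H_0 ≅ Z.
  H_1: rank ker ∂_1 − rank ∂_2 = (18 − 6) − 12 = 0, and ∂_2 has invariant factor 2 > 1, so H_1 ≅ Z/2.
  H_2: rank ker ∂_2 − rank ∂_3 = (12 − 12) − 0 = 0, and there is no ∂_3, so H_2 ≅ 0.

H_0 ≅ Z,  H_1 ≅ Z/2,  H_2 = 0.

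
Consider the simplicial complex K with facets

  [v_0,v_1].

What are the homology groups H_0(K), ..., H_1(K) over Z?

Take the total order v_0 < v_1 on the vertex set. Then K (dimension 1) consists of the simplices:

  0-simplices (2): [v_0], [v_1]
  1-simplices (1): [v_0,v_1]

so the chain groups are C_0 ≅ Z^2, C_1 ≅ Z^1.

∂_1: C_1 → C_0 maps an edge to its endpoints' difference, ∂[p,q] = q − p. For instance
  ∂[v_0,v_1] = [v_1] − [v_0].
The 2×1 boundary matrix has rank 1 and Smith normal form diag(1).

Computing H_k = (kernel of ∂_k) / (image of ∂_{k+1}):

  H_0: rank C_0 − rank ∂_1 = 2 − 1 = 1, and the invariant factors of ∂_1 are all 1, so H_0 ≅ Z.
  H_1: rank ker ∂_1 − rank ∂_2 = (1 − 1) − 0 = 0, and there is no ∂_2, so H_1 ≅ 0.

(K is a triangulation of the 1-simplex.)

H_0 ≅ Z,  H_1 = 0.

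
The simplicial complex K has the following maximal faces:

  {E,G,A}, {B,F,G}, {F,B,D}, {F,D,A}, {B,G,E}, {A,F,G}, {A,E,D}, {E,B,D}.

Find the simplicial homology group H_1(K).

H_1 = 0.

Fix the vertex order A < B < D < E < F < G and write every simplex with vertices in increasing order. Then dim K = 2 and the simplices of K are:

  0-simplices (6): A, B, D, E, F, G
  1-simplices (12): AD, AE, AF, AG, BD, BE, BF, BG, DE, DF, EG, FG
  2-simplices (8): ADE, ADF, AEG, AFG, BDE, BDF, BEG, BFG

Hence C_0 ≅ Z^6, C_1 ≅ Z^12, C_2 ≅ Z^8.

∂_1: C_1 → C_0 maps an edge to its endpoints' difference, ∂[p,q] = q − p.
The resulting 6×12 matrix has rank 5, and its Smith normal form has invariant factors (1,1,1,1,1).

Boundary ∂_2: C_2 → C_1 acts by ∂[p,q,r] = [q,r] − [p,r] + [p,q]. For instance
  ∂AEG = EG − AG + AE,
  ∂BEG = EG − BG + BE.
The resulting 12×8 matrix has rank 7, and its Smith normal form has invariant factors (1,1,1,1,1,1,1).

Computing H_k = (kernel of ∂_k) / (image of ∂_{k+1}):

  H_1: rank ker ∂_1 − rank ∂_2 = (12 − 5) − 7 = 0, and the invariant factors of ∂_2 are all 1, so H_1 ≅ 0.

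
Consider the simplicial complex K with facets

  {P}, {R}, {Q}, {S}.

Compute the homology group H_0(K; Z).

H_0 ≅ Z^4.

Take the total order P < Q < R < S on the vertex set. Then K (dimension 0) consists of the simplices:

  0-simplices (4): P, Q, R, S

so the chain groups are C_0 ≅ Z^4.

Now H_k = ker ∂_k / im ∂_{k+1}, so:

  H_0: rank C_0 − rank ∂_1 = 4 − 0 = 4, and there is no ∂_1, so H_0 ≅ Z^4.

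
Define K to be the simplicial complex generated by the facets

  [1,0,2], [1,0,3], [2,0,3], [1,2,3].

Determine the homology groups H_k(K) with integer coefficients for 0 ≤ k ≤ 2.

Take the total order 0 < 1 < 2 < 3 on the vertex set. Then K (dimension 2) consists of the simplices:

  0-simplices (4): [0], [1], [2], [3]
  1-simplices (6): [0,1], [0,2], [0,3], [1,2], [1,3], [2,3]
  2-simplices (4): [0,1,2], [0,1,3], [0,2,3], [1,2,3]

so the chain groups are C_0 ≅ Z^4, C_1 ≅ Z^6, C_2 ≅ Z^4.

Boundary ∂_1: C_1 → C_0 maps an edge to its endpoints' difference, ∂[p,q] = q − p.
The 4×6 boundary matrix has rank 3 and Smith normal form diag(1,1,1).

The boundary map ∂_2: C_2 → C_1 sends each 2-simplex [p,q,r] to [q,r] − [p,r] + [p,q]. For instance
  ∂[0,2,3] = [2,3] − [0,3] + [0,2],
  ∂[0,1,2] = [1,2] − [0,2] + [0,1].
As a 6×4 matrix over Z this has rank 3, with invariant factors (1,1,1).

Reading off H_k = ker ∂_k / im ∂_{k+1}:

  H_0: rank C_0 − rank ∂_1 = 4 − 3 = 1, and the invariant factors of ∂_1 are all 1, so H_0 ≅ Z.
  H_1: rank ker ∂_1 − rank ∂_2 = (6 − 3) − 3 = 0, and the invariant factors of ∂_2 are all 1, so H_1 ≅ 0.
  H_2: rank ker ∂_2 − rank ∂_3 = (4 − 3) − 0 = 1, and there is no ∂_3, so H_2 ≅ Z.

H_0 = Z,  H_1 = 0,  H_2 = Z.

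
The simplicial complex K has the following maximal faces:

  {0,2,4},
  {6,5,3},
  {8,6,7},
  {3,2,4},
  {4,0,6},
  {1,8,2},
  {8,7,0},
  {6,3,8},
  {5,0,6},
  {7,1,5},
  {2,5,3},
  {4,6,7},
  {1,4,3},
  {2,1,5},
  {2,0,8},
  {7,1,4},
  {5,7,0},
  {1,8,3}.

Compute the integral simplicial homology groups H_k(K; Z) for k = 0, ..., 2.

K has 9 vertices, 27 edges, 18 triangles.
rank ∂_0 = 0, rank ∂_1 = 8 ⇒ b_0 = 9 − 0 − 8 = 1; all invariant factors of ∂_1 are 1 so no torsion. So H_0 ≅ Z.
rank ∂_1 = 8, rank ∂_2 = 18 ⇒ b_1 = 27 − 8 − 18 = 1; ∂_2 has invariant factor(s) [2] giving torsion. So H_1 ≅ Z × Z/2.
rank ∂_2 = 18, rank ∂_3 = 0 ⇒ b_2 = 18 − 18 − 0 = 0. So H_2 ≅ 0.

H_0 = Z,  H_1 = Z × Z/2,  H_2 = 0.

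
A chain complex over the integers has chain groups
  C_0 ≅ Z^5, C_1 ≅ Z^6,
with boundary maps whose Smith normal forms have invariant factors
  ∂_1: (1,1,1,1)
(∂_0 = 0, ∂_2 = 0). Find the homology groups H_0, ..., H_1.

H_0: b_0 = 5 − 0 − 4 = 1; torsion from ∂_1 factors > 1: none. So H_0 = Z.
H_1: b_1 = 6 − 4 − 0 = 2; torsion from ∂_2 factors > 1: none. So H_1 = Z^2.

H_0 = Z,  H_1 = Z^2.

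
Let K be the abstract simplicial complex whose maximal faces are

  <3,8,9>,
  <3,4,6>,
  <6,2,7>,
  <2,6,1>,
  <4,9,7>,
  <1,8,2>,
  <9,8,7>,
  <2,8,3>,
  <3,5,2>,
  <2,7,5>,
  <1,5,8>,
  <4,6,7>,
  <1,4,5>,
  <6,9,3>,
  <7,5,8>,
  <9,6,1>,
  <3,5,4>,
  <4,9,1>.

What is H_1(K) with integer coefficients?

We work with the vertex ordering 1 < 2 < 3 < 4 < 5 < 6 < 7 < 8 < 9. The simplices of K, each written with vertices in increasing order, are:

  0-simplices (9): [1], [2], [3], [4], [5], [6], [7], [8], [9]
  1-simplices (27): (27 of them)
  2-simplices (18): [1,2,6], [1,2,8], [1,4,5], [1,4,9], [1,5,8], [1,6,9], [2,3,5], [2,3,8], [2,5,7], [2,6,7], [3,4,5], [3,4,6], [3,6,9], [3,8,9], [4,6,7], [4,7,9], [5,7,8], [7,8,9]

giving chain groups C_0 ≅ Z^9, C_1 ≅ Z^27, C_2 ≅ Z^18.

∂_1: C_1 → C_0 sends each edge [p,q] (with p < q) to q − p. For instance
  ∂[3,9] = [9] − [3].
The resulting 9×27 matrix has rank 8, and its Smith normal form has invariant factors (1,1,1,1,1,1,1,1).

Boundary ∂_2: C_2 → C_1 maps a triangle to the signed sum of its edges. For instance
  ∂[3,4,6] = [4,6] − [3,6] + [3,4],
  ∂[5,7,8] = [7,8] − [5,8] + [5,7].
As a 27×18 matrix over Z this has rank 18, with invariant factors (1,1,1,1,1,1,1,1,1,1,1,1,1,1,1,1,1,2).

Computing H_k = (kernel of ∂_k) / (image of ∂_{k+1}):

  H_1: rank ker ∂_1 − rank ∂_2 = (27 − 8) − 18 = 1, and ∂_2 has invariant factor 2 > 1, so H_1 ≅ Z ⊕ Z_2.

H_1 = Z ⊕ Z_2.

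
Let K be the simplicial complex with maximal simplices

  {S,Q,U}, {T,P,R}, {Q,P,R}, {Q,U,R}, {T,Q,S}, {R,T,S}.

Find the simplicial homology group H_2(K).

H_2 ≅ 0.

K has 6 vertices, 12 edges, 6 triangles.
rank ∂_2 = 6, rank ∂_3 = 0 ⇒ b_2 = 6 − 6 − 0 = 0. So H_2 = 0.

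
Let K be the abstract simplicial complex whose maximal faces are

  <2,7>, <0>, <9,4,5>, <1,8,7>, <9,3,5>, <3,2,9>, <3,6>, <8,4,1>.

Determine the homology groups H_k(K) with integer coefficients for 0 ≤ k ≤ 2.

H_0 ≅ Z^2,  H_1 ≅ Z,  H_2 = 0.

Take the total order 0 < 1 < 2 < 3 < 4 < 5 < 6 < 7 < 8 < 9 on the vertex set. Then K (dimension 2) consists of the simplices:

  0-simplices (10): [0], [1], [2], [3], [4], [5], [6], [7], [8], [9]
  1-simplices (14): [1,4], [1,7], [1,8], [2,3], [2,7], [2,9], [3,5], [3,6], [3,9], [4,5], [4,8], [4,9], [5,9], [7,8]
  2-simplices (5): [1,4,8], [1,7,8], [2,3,9], [3,5,9], [4,5,9]

Hence C_0 ≅ Z^10, C_1 ≅ Z^14, C_2 ≅ Z^5.

The boundary map ∂_1: C_1 → C_0 is given by ∂[p,q] = [q] − [p].
The 10×14 boundary matrix has rank 8 and Smith normal form diag(1,1,1,1,1,1,1,1).

The boundary map ∂_2: C_2 → C_1 sends each 2-simplex [p,q,r] to [q,r] − [p,r] + [p,q]. For instance
  ∂[1,4,8] = [4,8] − [1,8] + [1,4],
  ∂[2,3,9] = [3,9] − [2,9] + [2,3].
As a 14×5 matrix over Z this has rank 5, with invariant factors (1,1,1,1,1).

Reading off H_k = ker ∂_k / im ∂_{k+1}:

  H_0: rank C_0 − rank ∂_1 = 10 − 8 = 2, and the invariant factors of ∂_1 are all 1, so H_0 ≅ Z^2.
  H_1: rank ker ∂_1 − rank ∂_2 = (14 − 8) − 5 = 1, and the invariant factors of ∂_2 are all 1, so H_1 ≅ Z.
  H_2: rank ker ∂_2 − rank ∂_3 = (5 − 5) − 0 = 0, and there is no ∂_3, so H_2 ≅ 0.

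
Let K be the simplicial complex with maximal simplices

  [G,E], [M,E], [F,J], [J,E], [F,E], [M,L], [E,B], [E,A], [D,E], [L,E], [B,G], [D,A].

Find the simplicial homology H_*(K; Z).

H_0 ≅ Z,  H_1 ≅ Z^4.

We work with the vertex ordering A < B < D < E < F < G < J < L < M. The simplices of K, each written with vertices in increasing order, are:

  0-simplices (9): A, B, D, E, F, G, J, L, M
  1-simplices (12): AD, AE, BE, BG, DE, EF, EG, EJ, EL, EM, FJ, LM

Hence C_0 ≅ Z^9, C_1 ≅ Z^12.

Boundary ∂_1: C_1 → C_0 maps an edge to its endpoints' difference, ∂[p,q] = q − p.
This gives a 9×12 integer matrix of rank 8; reducing to Smith normal form yields diagonal entries (1,1,1,1,1,1,1,1).

Now H_k = ker ∂_k / im ∂_{k+1}, so:

  H_0: rank C_0 − rank ∂_1 = 9 − 8 = 1, and the invariant factors of ∂_1 are all 1, so H_0 ≅ Z.
  H_1: rank ker ∂_1 − rank ∂_2 = (12 − 8) − 0 = 4, and there is no ∂_2, so H_1 ≅ Z^4.

As a check, the Euler characteristic is 9 − 12 = -3, which agrees with 1 − 4 = -3.
(K is a triangulation of a wedge of 4 circles.)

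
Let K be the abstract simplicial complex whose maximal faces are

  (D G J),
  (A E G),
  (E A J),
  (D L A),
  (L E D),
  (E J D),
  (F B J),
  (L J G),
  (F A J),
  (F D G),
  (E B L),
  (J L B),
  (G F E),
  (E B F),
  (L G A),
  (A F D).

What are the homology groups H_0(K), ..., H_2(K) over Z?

Fix the vertex order A < B < D < E < F < G < J < L and write every simplex with vertices in increasing order. Then dim K = 2 and the simplices of K are:

  0-simplices (8): A, B, D, E, F, G, J, L
  1-simplices (24): AD, AE, AF, AG, AJ, AL, BE, BF, BJ, BL, DE, DF, DG, DJ, DL, EF, EG, EJ, EL, FG, FJ, GJ, GL, JL
  2-simplices (16): ADF, ADL, AEG, AEJ, AFJ, AGL, BEF, BEL, BFJ, BJL, DEJ, DEL, DFG, DGJ, EFG, GJL

so the chain groups are C_0 ≅ Z^8, C_1 ≅ Z^24, C_2 ≅ Z^16.

The boundary map ∂_1: C_1 → C_0 sends each edge [p,q] (with p < q) to q − p.
The resulting 8×24 matrix has rank 7, and its Smith normal form has invariant factors (1,1,1,1,1,1,1).

Boundary ∂_2: C_2 → C_1 acts by ∂[p,q,r] = [q,r] − [p,r] + [p,q]. For instance
  ∂DEJ = EJ − DJ + DE,
  ∂AGL = GL − AL + AG.
The resulting 24×16 matrix has rank 15, and its Smith normal form has invariant factors (1,1,1,1,1,1,1,1,1,1,1,1,1,1,1).

Computing H_k = (kernel of ∂_k) / (image of ∂_{k+1}):

  H_0: rank C_0 − rank ∂_1 = 8 − 7 = 1, and the invariant factors of ∂_1 are all 1, so H_0 ≅ Z.
  H_1: rank ker ∂_1 − rank ∂_2 = (24 − 7) − 15 = 2, and the invariant factors of ∂_2 are all 1, so H_1 ≅ Z^2.
  H_2: rank ker ∂_2 − rank ∂_3 = (16 − 15) − 0 = 1, and there is no ∂_3, so H_2 ≅ Z.

H_0 ≅ Z,  H_1 ≅ Z^2,  H_2 ≅ Z.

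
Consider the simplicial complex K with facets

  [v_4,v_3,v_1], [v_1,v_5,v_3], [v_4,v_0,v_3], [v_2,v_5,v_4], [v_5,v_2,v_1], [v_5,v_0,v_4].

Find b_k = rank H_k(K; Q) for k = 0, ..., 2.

Take the total order v_0 < v_1 < v_2 < v_3 < v_4 < v_5 on the vertex set. Then K (dimension 2) consists of the simplices:

  0-simplices (6): [v_0], [v_1], [v_2], [v_3], [v_4], [v_5]
  1-simplices (12): [v_0,v_3], [v_0,v_4], [v_0,v_5], [v_1,v_2], [v_1,v_3], [v_1,v_4], [v_1,v_5], [v_2,v_4], [v_2,v_5], [v_3,v_4], [v_3,v_5], [v_4,v_5]
  2-simplices (6): [v_0,v_3,v_4], [v_0,v_4,v_5], [v_1,v_2,v_5], [v_1,v_3,v_4], [v_1,v_3,v_5], [v_2,v_4,v_5]

Hence C_0 ≅ Z^6, C_1 ≅ Z^12, C_2 ≅ Z^6.

Boundary ∂_1: C_1 → C_0 maps an edge to its endpoints' difference, ∂[p,q] = q − p. For instance
  ∂[v_1,v_2] = [v_2] − [v_1].
This gives a 6×12 integer matrix of rank 5; reducing to Smith normal form yields diagonal entries (1,1,1,1,1).

The boundary map ∂_2: C_2 → C_1 acts by ∂[p,q,r] = [q,r] − [p,r] + [p,q]. For instance
  ∂[v_1,v_3,v_5] = [v_3,v_5] − [v_1,v_5] + [v_1,v_3],
  ∂[v_0,v_3,v_4] = [v_3,v_4] − [v_0,v_4] + [v_0,v_3].
The 12×6 boundary matrix has rank 6 and Smith normal form diag(1,1,1,1,1,1).

Reading off H_k = ker ∂_k / im ∂_{k+1}:

  H_0: rank C_0 − rank ∂_1 = 6 − 5 = 1, and the invariant factors of ∂_1 are all 1, so H_0 = Z.
  H_1: rank ker ∂_1 − rank ∂_2 = (12 − 5) − 6 = 1, and the invariant factors of ∂_2 are all 1, so H_1 = Z.
  H_2: rank ker ∂_2 − rank ∂_3 = (6 − 6) − 0 = 0, and there is no ∂_3, so H_2 = 0.

Hence the Betti numbers are b_0 = 1, b_1 = 1, b_2 = 0.

b_0 = 1, b_1 = 1, b_2 = 0.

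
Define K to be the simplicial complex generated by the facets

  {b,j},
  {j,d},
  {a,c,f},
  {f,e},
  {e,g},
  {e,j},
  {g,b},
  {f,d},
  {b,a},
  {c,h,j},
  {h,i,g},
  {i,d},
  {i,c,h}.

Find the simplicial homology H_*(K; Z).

H_0 = Z,  H_1 = Z^6,  H_2 = 0.

K has 10 vertices, 19 edges, 4 triangles.
rank ∂_0 = 0, rank ∂_1 = 9 ⇒ b_0 = 10 − 0 − 9 = 1; all invariant factors of ∂_1 are 1 so no torsion. So H_0 = Z.
rank ∂_1 = 9, rank ∂_2 = 4 ⇒ b_1 = 19 − 9 − 4 = 6; all invariant factors of ∂_2 are 1 so no torsion. So H_1 = Z^6.
rank ∂_2 = 4, rank ∂_3 = 0 ⇒ b_2 = 4 − 4 − 0 = 0. So H_2 = 0.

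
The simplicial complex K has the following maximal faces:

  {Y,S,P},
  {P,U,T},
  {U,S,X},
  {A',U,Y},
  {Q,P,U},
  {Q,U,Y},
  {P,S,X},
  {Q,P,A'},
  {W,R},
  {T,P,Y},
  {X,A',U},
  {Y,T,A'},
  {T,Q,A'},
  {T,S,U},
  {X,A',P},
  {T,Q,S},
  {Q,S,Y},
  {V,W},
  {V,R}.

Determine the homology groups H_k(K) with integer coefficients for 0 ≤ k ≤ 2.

H_0 ≅ Z^2,  H_1 ≅ Z^3,  H_2 ≅ Z.

Order the vertices as P < Q < R < S < T < U < V < W < X < Y < A'. Listing each simplex with vertices in this order, K has dimension 2 with simplices:

  0-simplices (11): [P], [Q], [R], [S], [T], [U], [V], [W], [X], [Y], [A']
  1-simplices (27): (27 of them)
  2-simplices (16): [P,Q,U], [P,Q,A'], [P,S,X], [P,S,Y], [P,T,U], [P,T,Y], [P,X,A'], [Q,S,T], [Q,S,Y], [Q,T,A'], [Q,U,Y], [S,T,U], [S,U,X], [T,Y,A'], [U,X,A'], [U,Y,A']

Hence C_0 ≅ Z^11, C_1 ≅ Z^27, C_2 ≅ Z^16.

∂_1: C_1 → C_0 maps an edge to its endpoints' difference, ∂[p,q] = q − p. For instance
  ∂[T,Y] = [Y] − [T].
As a 11×27 matrix over Z this has rank 9, with invariant factors (1,1,1,1,1,1,1,1,1).

∂_2: C_2 → C_1 maps a triangle to the signed sum of its edges. For instance
  ∂[P,S,X] = [S,X] − [P,X] + [P,S],
  ∂[S,T,U] = [T,U] − [S,U] + [S,T].
The resulting 27×16 matrix has rank 15, and its Smith normal form has invariant factors (1,1,1,1,1,1,1,1,1,1,1,1,1,1,1).

Now H_k = ker ∂_k / im ∂_{k+1}, so:

  H_0: rank C_0 − rank ∂_1 = 11 − 9 = 2, and the invariant factors of ∂_1 are all 1, so H_0 ≅ Z^2.
  H_1: rank ker ∂_1 − rank ∂_2 = (27 − 9) − 15 = 3, and the invariant factors of ∂_2 are all 1, so H_1 ≅ Z^3.
  H_2: rank ker ∂_2 − rank ∂_3 = (16 − 15) − 0 = 1, and there is no ∂_3, so H_2 ≅ Z.

(K is a triangulation of the disjoint union of the torus T^2 and the circle S^1.)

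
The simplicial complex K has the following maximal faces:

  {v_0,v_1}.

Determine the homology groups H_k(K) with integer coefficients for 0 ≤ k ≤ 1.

K has 2 vertices, 1 edge.
rank ∂_0 = 0, rank ∂_1 = 1 ⇒ b_0 = 2 − 0 − 1 = 1; all invariant factors of ∂_1 are 1 so no torsion. So H_0 = Z.
rank ∂_1 = 1, rank ∂_2 = 0 ⇒ b_1 = 1 − 1 − 0 = 0. So H_1 = 0.

H_0 = Z,  H_1 = 0.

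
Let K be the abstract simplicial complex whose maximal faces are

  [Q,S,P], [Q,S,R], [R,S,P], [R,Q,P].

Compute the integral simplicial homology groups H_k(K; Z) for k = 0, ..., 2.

Take the total order P < Q < R < S on the vertex set. Then K (dimension 2) consists of the simplices:

  0-simplices (4): P, Q, R, S
  1-simplices (6): PQ, PR, PS, QR, QS, RS
  2-simplices (4): PQR, PQS, PRS, QRS

giving chain groups C_0 ≅ Z^4, C_1 ≅ Z^6, C_2 ≅ Z^4.

∂_1: C_1 → C_0 sends each edge [p,q] (with p < q) to q − p. For instance
  ∂PR = R − P.
The resulting 4×6 matrix has rank 3, and its Smith normal form has invariant factors (1,1,1).

The boundary map ∂_2: C_2 → C_1 maps a triangle to the signed sum of its edges. For instance
  ∂PQS = QS − PS + PQ,
  ∂QRS = RS − QS + QR.
As a 6×4 matrix over Z this has rank 3, with invariant factors (1,1,1).

Now H_k = ker ∂_k / im ∂_{k+1}, so:

  H_0: rank C_0 − rank ∂_1 = 4 − 3 = 1, and the invariant factors of ∂_1 are all 1, so H_0 ≅ Z.
  H_1: rank ker ∂_1 − rank ∂_2 = (6 − 3) − 3 = 0, and the invariant factors of ∂_2 are all 1, so H_1 ≅ 0.
  H_2: rank ker ∂_2 − rank ∂_3 = (4 − 3) − 0 = 1, and there is no ∂_3, so H_2 ≅ Z.

As a check, the Euler characteristic is 4 − 6 + 4 = 2, which agrees with 1 − 0 + 1 = 2.
(K is a triangulation of the 2-sphere S^2.)

H_0 = Z,  H_1 = 0,  H_2 = Z.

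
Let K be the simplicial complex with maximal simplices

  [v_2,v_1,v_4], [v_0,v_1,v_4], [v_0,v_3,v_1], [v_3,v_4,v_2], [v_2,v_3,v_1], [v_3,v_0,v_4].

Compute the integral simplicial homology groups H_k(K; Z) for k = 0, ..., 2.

Take the total order v_0 < v_1 < v_2 < v_3 < v_4 on the vertex set. Then K (dimension 2) consists of the simplices:

  0-simplices (5): [v_0], [v_1], [v_2], [v_3], [v_4]
  1-simplices (9): [v_0,v_1], [v_0,v_3], [v_0,v_4], [v_1,v_2], [v_1,v_3], [v_1,v_4], [v_2,v_3], [v_2,v_4], [v_3,v_4]
  2-simplices (6): [v_0,v_1,v_3], [v_0,v_1,v_4], [v_0,v_3,v_4], [v_1,v_2,v_3], [v_1,v_2,v_4], [v_2,v_3,v_4]

giving chain groups C_0 ≅ Z^5, C_1 ≅ Z^9, C_2 ≅ Z^6.

The boundary map ∂_1: C_1 → C_0 is given by ∂[p,q] = [q] − [p].
The 5×9 boundary matrix has rank 4 and Smith normal form diag(1,1,1,1).

Boundary ∂_2: C_2 → C_1 sends each 2-simplex [p,q,r] to [q,r] − [p,r] + [p,q]. For instance
  ∂[v_1,v_2,v_3] = [v_2,v_3] − [v_1,v_3] + [v_1,v_2],
  ∂[v_0,v_1,v_4] = [v_1,v_4] − [v_0,v_4] + [v_0,v_1].
The resulting 9×6 matrix has rank 5, and its Smith normal form has invariant factors (1,1,1,1,1).

Now H_k = ker ∂_k / im ∂_{k+1}, so:

  H_0: rank C_0 − rank ∂_1 = 5 − 4 = 1, and the invariant factors of ∂_1 are all 1, so H_0 ≅ Z.
  H_1: rank ker ∂_1 − rank ∂_2 = (9 − 4) − 5 = 0, and the invariant factors of ∂_2 are all 1, so H_1 ≅ 0.
  H_2: rank ker ∂_2 − rank ∂_3 = (6 − 5) − 0 = 1, and there is no ∂_3, so H_2 ≅ Z.

As a check, the Euler characteristic is 5 − 9 + 6 = 2, which agrees with 1 − 0 + 1 = 2.

H_0 ≅ Z,  H_1 = 0,  H_2 ≅ Z.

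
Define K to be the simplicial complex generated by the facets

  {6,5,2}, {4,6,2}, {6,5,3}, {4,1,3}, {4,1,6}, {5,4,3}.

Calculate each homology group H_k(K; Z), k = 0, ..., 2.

H_0 = Z,  H_1 = Z,  H_2 = 0.

Take the total order 1 < 2 < 3 < 4 < 5 < 6 on the vertex set. Then K (dimension 2) consists of the simplices:

  0-simplices (6): [1], [2], [3], [4], [5], [6]
  1-simplices (12): [1,3], [1,4], [1,6], [2,4], [2,5], [2,6], [3,4], [3,5], [3,6], [4,5], [4,6], [5,6]
  2-simplices (6): [1,3,4], [1,4,6], [2,4,6], [2,5,6], [3,4,5], [3,5,6]

Hence C_0 ≅ Z^6, C_1 ≅ Z^12, C_2 ≅ Z^6.

Boundary ∂_1: C_1 → C_0 is given by ∂[p,q] = [q] − [p]. For instance
  ∂[2,5] = [5] − [2].
As a 6×12 matrix over Z this has rank 5, with invariant factors (1,1,1,1,1).

∂_2: C_2 → C_1 maps a triangle to the signed sum of its edges. For instance
  ∂[2,5,6] = [5,6] − [2,6] + [2,5],
  ∂[1,3,4] = [3,4] − [1,4] + [1,3].
As a 12×6 matrix over Z this has rank 6, with invariant factors (1,1,1,1,1,1).

Computing H_k = (kernel of ∂_k) / (image of ∂_{k+1}):

  H_0: rank C_0 − rank ∂_1 = 6 − 5 = 1, and the invariant factors of ∂_1 are all 1, so H_0 = Z.
  H_1: rank ker ∂_1 − rank ∂_2 = (12 − 5) − 6 = 1, and the invariant factors of ∂_2 are all 1, so H_1 = Z.
  H_2: rank ker ∂_2 − rank ∂_3 = (6 − 6) − 0 = 0, and there is no ∂_3, so H_2 = 0.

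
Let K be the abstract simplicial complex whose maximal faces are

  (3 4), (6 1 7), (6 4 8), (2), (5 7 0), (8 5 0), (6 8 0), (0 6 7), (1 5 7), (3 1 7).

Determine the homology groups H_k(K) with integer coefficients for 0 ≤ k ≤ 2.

We work with the vertex ordering 0 < 1 < 2 < 3 < 4 < 5 < 6 < 7 < 8. The simplices of K, each written with vertices in increasing order, are:

  0-simplices (9): [0], [1], [2], [3], [4], [5], [6], [7], [8]
  1-simplices (16): [0,5], [0,6], [0,7], [0,8], [1,3], [1,5], [1,6], [1,7], [3,4], [3,7], [4,6], [4,8], [5,7], [5,8], [6,7], [6,8]
  2-simplices (8): [0,5,7], [0,5,8], [0,6,7], [0,6,8], [1,3,7], [1,5,7], [1,6,7], [4,6,8]

so the chain groups are C_0 ≅ Z^9, C_1 ≅ Z^16, C_2 ≅ Z^8.

Boundary ∂_1: C_1 → C_0 sends each edge [p,q] (with p < q) to q − p.
The 9×16 boundary matrix has rank 7 and Smith normal form diag(1,1,1,1,1,1,1).

∂_2: C_2 → C_1 acts by ∂[p,q,r] = [q,r] − [p,r] + [p,q]. For instance
  ∂[0,5,7] = [5,7] − [0,7] + [0,5],
  ∂[1,6,7] = [6,7] − [1,7] + [1,6].
The resulting 16×8 matrix has rank 8, and its Smith normal form has invariant factors (1,1,1,1,1,1,1,1).

Computing H_k = (kernel of ∂_k) / (image of ∂_{k+1}):

  H_0: rank C_0 − rank ∂_1 = 9 − 7 = 2, and the invariant factors of ∂_1 are all 1, so H_0 = Z^2.
  H_1: rank ker ∂_1 − rank ∂_2 = (16 − 7) − 8 = 1, and the invariant factors of ∂_2 are all 1, so H_1 = Z.
  H_2: rank ker ∂_2 − rank ∂_3 = (8 − 8) − 0 = 0, and there is no ∂_3, so H_2 = 0.

As a check, the Euler characteristic is 9 − 16 + 8 = 1, which agrees with 2 − 1 + 0 = 1.

H_0 = Z^2,  H_1 = Z,  H_2 = 0.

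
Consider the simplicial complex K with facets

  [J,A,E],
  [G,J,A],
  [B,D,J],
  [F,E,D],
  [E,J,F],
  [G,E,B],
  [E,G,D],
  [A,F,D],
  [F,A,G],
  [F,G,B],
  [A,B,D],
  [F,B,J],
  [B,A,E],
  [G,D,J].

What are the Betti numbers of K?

b_0 = 1, b_1 = 2, b_2 = 1.

We work with the vertex ordering A < B < D < E < F < G < J. The simplices of K, each written with vertices in increasing order, are:

  0-simplices (7): A, B, D, E, F, G, J
  1-simplices (21): AB, AD, AE, AF, AG, AJ, BD, BE, BF, BG, BJ, DE, DF, DG, DJ, EF, EG, EJ, FG, FJ, GJ
  2-simplices (14): ABD, ABE, ADF, AEJ, AFG, AGJ, BDJ, BEG, BFG, BFJ, DEF, DEG, DGJ, EFJ

giving chain groups C_0 ≅ Z^7, C_1 ≅ Z^21, C_2 ≅ Z^14.

∂_1: C_1 → C_0 sends each edge [p,q] (with p < q) to q − p.
This gives a 7×21 integer matrix of rank 6; reducing to Smith normal form yields diagonal entries (1,1,1,1,1,1).

∂_2: C_2 → C_1 sends each 2-simplex [p,q,r] to [q,r] − [p,r] + [p,q]. For instance
  ∂AEJ = EJ − AJ + AE,
  ∂DEF = EF − DF + DE.
This gives a 21×14 integer matrix of rank 13; reducing to Smith normal form yields diagonal entries (1,1,1,1,1,1,1,1,1,1,1,1,1).

Reading off H_k = ker ∂_k / im ∂_{k+1}:

  H_0: rank C_0 − rank ∂_1 = 7 − 6 = 1, and the invariant factors of ∂_1 are all 1, so H_0 = Z.
  H_1: rank ker ∂_1 − rank ∂_2 = (21 − 6) − 13 = 2, and the invariant factors of ∂_2 are all 1, so H_1 = Z^2.
  H_2: rank ker ∂_2 − rank ∂_3 = (14 − 13) − 0 = 1, and there is no ∂_3, so H_2 = Z.

As a check, the Euler characteristic is 7 − 21 + 14 = 0, which agrees with 1 − 2 + 1 = 0.

Hence the Betti numbers are b_0 = 1, b_1 = 2, b_2 = 1.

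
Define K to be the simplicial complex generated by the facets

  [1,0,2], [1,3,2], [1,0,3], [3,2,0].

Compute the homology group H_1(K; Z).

H_1 = 0.

K has 4 vertices, 6 edges, 4 triangles.
rank ∂_1 = 3, rank ∂_2 = 3 ⇒ b_1 = 6 − 3 − 3 = 0; all invariant factors of ∂_2 are 1 so no torsion. So H_1 ≅ 0.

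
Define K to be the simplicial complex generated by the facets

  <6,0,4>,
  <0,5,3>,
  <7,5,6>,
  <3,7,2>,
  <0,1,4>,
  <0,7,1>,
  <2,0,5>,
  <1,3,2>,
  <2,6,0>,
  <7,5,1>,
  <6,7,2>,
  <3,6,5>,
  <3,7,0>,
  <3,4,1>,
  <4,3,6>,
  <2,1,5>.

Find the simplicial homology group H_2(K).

H_2 = Z.

Take the total order 0 < 1 < 2 < 3 < 4 < 5 < 6 < 7 on the vertex set. Then K (dimension 2) consists of the simplices:

  0-simplices (8): [0], [1], [2], [3], [4], [5], [6], [7]
  1-simplices (24): (24 of them)
  2-simplices (16): [0,1,4], [0,1,7], [0,2,5], [0,2,6], [0,3,5], [0,3,7], [0,4,6], [1,2,3], [1,2,5], [1,3,4], [1,5,7], [2,3,7], [2,6,7], [3,4,6], [3,5,6], [5,6,7]

so the chain groups are C_0 ≅ Z^8, C_1 ≅ Z^24, C_2 ≅ Z^16.

The boundary map ∂_1: C_1 → C_0 sends each edge [p,q] (with p < q) to q − p. For instance
  ∂[0,2] = [2] − [0].
The 8×24 boundary matrix has rank 7 and Smith normal form diag(1,1,1,1,1,1,1).

Boundary ∂_2: C_2 → C_1 sends each 2-simplex [p,q,r] to [q,r] − [p,r] + [p,q]. For instance
  ∂[0,3,7] = [3,7] − [0,7] + [0,3],
  ∂[0,1,4] = [1,4] − [0,4] + [0,1].
As a 24×16 matrix over Z this has rank 15, with invariant factors (1,1,1,1,1,1,1,1,1,1,1,1,1,1,1).

From H_k ≅ ker(∂_k) / im(∂_{k+1}) we obtain:

  H_2: rank ker ∂_2 − rank ∂_3 = (16 − 15) − 0 = 1, and there is no ∂_3, so H_2 ≅ Z.

(K is a triangulation of the torus T^2.)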